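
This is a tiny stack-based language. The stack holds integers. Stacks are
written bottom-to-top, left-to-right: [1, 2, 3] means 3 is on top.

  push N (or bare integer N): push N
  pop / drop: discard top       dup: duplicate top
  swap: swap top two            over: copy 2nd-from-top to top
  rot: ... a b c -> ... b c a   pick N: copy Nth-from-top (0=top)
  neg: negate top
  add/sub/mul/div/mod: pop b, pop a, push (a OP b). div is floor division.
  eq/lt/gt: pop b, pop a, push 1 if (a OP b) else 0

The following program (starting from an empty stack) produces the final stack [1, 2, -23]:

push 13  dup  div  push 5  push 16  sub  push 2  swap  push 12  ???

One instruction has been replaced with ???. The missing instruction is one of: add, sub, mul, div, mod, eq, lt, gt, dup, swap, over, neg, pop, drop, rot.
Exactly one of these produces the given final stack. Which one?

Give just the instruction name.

Stack before ???: [1, 2, -11, 12]
Stack after ???:  [1, 2, -23]
The instruction that transforms [1, 2, -11, 12] -> [1, 2, -23] is: sub

Answer: sub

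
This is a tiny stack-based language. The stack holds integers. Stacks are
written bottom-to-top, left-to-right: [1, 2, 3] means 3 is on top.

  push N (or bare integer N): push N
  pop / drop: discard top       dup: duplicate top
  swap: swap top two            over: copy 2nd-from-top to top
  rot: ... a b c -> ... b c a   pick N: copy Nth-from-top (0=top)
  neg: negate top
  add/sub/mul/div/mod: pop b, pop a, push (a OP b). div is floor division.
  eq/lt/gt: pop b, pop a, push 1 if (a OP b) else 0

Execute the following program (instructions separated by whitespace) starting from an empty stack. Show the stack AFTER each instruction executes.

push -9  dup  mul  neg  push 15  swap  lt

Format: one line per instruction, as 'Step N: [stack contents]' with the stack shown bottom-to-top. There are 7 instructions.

Step 1: [-9]
Step 2: [-9, -9]
Step 3: [81]
Step 4: [-81]
Step 5: [-81, 15]
Step 6: [15, -81]
Step 7: [0]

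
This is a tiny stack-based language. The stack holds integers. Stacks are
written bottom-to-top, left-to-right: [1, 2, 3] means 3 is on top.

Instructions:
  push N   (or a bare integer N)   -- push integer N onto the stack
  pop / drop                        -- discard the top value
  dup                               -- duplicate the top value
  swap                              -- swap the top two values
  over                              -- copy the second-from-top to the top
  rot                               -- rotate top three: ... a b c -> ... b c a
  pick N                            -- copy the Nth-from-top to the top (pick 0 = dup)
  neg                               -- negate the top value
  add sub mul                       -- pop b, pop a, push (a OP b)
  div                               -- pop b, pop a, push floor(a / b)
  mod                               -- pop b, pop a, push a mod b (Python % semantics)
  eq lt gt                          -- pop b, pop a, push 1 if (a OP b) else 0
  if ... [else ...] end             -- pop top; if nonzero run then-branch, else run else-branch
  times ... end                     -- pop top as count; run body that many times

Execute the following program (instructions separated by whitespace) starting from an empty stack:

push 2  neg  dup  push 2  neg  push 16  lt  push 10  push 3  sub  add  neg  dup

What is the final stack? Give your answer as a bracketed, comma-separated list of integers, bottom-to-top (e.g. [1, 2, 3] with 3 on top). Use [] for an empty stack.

After 'push 2': [2]
After 'neg': [-2]
After 'dup': [-2, -2]
After 'push 2': [-2, -2, 2]
After 'neg': [-2, -2, -2]
After 'push 16': [-2, -2, -2, 16]
After 'lt': [-2, -2, 1]
After 'push 10': [-2, -2, 1, 10]
After 'push 3': [-2, -2, 1, 10, 3]
After 'sub': [-2, -2, 1, 7]
After 'add': [-2, -2, 8]
After 'neg': [-2, -2, -8]
After 'dup': [-2, -2, -8, -8]

Answer: [-2, -2, -8, -8]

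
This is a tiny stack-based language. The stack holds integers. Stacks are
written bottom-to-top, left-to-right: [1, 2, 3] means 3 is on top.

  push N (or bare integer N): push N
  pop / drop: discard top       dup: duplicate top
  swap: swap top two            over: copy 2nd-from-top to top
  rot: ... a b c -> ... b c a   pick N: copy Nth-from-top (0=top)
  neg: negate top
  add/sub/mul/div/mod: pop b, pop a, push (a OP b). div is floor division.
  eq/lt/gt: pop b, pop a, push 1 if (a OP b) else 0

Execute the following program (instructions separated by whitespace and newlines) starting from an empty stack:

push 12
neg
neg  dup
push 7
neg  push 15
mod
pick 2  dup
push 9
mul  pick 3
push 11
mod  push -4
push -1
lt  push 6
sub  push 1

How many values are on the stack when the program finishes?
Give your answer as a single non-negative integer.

After 'push 12': stack = [12] (depth 1)
After 'neg': stack = [-12] (depth 1)
After 'neg': stack = [12] (depth 1)
After 'dup': stack = [12, 12] (depth 2)
After 'push 7': stack = [12, 12, 7] (depth 3)
After 'neg': stack = [12, 12, -7] (depth 3)
After 'push 15': stack = [12, 12, -7, 15] (depth 4)
After 'mod': stack = [12, 12, 8] (depth 3)
After 'pick 2': stack = [12, 12, 8, 12] (depth 4)
After 'dup': stack = [12, 12, 8, 12, 12] (depth 5)
  ...
After 'mul': stack = [12, 12, 8, 12, 108] (depth 5)
After 'pick 3': stack = [12, 12, 8, 12, 108, 12] (depth 6)
After 'push 11': stack = [12, 12, 8, 12, 108, 12, 11] (depth 7)
After 'mod': stack = [12, 12, 8, 12, 108, 1] (depth 6)
After 'push -4': stack = [12, 12, 8, 12, 108, 1, -4] (depth 7)
After 'push -1': stack = [12, 12, 8, 12, 108, 1, -4, -1] (depth 8)
After 'lt': stack = [12, 12, 8, 12, 108, 1, 1] (depth 7)
After 'push 6': stack = [12, 12, 8, 12, 108, 1, 1, 6] (depth 8)
After 'sub': stack = [12, 12, 8, 12, 108, 1, -5] (depth 7)
After 'push 1': stack = [12, 12, 8, 12, 108, 1, -5, 1] (depth 8)

Answer: 8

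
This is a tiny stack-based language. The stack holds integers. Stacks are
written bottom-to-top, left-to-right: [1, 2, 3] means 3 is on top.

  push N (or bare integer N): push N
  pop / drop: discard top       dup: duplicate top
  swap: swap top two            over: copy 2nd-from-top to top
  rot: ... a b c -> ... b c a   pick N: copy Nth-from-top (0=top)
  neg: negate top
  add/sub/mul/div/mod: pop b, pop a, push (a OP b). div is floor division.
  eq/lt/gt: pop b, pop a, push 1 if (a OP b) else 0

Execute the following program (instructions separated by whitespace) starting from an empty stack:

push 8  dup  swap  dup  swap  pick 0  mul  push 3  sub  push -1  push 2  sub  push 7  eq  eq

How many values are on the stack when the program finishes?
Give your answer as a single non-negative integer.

After 'push 8': stack = [8] (depth 1)
After 'dup': stack = [8, 8] (depth 2)
After 'swap': stack = [8, 8] (depth 2)
After 'dup': stack = [8, 8, 8] (depth 3)
After 'swap': stack = [8, 8, 8] (depth 3)
After 'pick 0': stack = [8, 8, 8, 8] (depth 4)
After 'mul': stack = [8, 8, 64] (depth 3)
After 'push 3': stack = [8, 8, 64, 3] (depth 4)
After 'sub': stack = [8, 8, 61] (depth 3)
After 'push -1': stack = [8, 8, 61, -1] (depth 4)
After 'push 2': stack = [8, 8, 61, -1, 2] (depth 5)
After 'sub': stack = [8, 8, 61, -3] (depth 4)
After 'push 7': stack = [8, 8, 61, -3, 7] (depth 5)
After 'eq': stack = [8, 8, 61, 0] (depth 4)
After 'eq': stack = [8, 8, 0] (depth 3)

Answer: 3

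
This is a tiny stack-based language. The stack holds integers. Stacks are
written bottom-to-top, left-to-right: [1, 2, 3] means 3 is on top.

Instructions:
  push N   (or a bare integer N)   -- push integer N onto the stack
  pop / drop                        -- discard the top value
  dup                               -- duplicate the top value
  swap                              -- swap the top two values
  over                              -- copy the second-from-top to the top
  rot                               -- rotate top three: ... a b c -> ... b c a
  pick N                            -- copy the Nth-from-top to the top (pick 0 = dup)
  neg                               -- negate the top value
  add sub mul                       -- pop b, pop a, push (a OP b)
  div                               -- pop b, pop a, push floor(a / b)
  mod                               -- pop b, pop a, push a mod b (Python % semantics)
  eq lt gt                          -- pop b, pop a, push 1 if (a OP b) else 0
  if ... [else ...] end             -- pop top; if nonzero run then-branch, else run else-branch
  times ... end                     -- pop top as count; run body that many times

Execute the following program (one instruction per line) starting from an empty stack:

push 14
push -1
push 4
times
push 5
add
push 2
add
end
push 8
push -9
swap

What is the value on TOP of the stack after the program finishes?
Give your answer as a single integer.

Answer: 8

Derivation:
After 'push 14': [14]
After 'push -1': [14, -1]
After 'push 4': [14, -1, 4]
After 'times': [14, -1]
After 'push 5': [14, -1, 5]
After 'add': [14, 4]
After 'push 2': [14, 4, 2]
After 'add': [14, 6]
After 'push 5': [14, 6, 5]
After 'add': [14, 11]
  ...
After 'add': [14, 18]
After 'push 2': [14, 18, 2]
After 'add': [14, 20]
After 'push 5': [14, 20, 5]
After 'add': [14, 25]
After 'push 2': [14, 25, 2]
After 'add': [14, 27]
After 'push 8': [14, 27, 8]
After 'push -9': [14, 27, 8, -9]
After 'swap': [14, 27, -9, 8]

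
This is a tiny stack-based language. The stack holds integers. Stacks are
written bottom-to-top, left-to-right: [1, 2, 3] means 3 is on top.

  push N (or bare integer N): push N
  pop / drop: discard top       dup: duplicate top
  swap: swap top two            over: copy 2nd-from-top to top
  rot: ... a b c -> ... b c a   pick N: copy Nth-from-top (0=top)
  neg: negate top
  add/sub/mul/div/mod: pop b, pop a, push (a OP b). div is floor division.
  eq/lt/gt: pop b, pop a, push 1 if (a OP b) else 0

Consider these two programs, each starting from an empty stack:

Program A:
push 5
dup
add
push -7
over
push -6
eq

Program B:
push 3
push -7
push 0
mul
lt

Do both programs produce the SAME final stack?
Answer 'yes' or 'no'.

Program A trace:
  After 'push 5': [5]
  After 'dup': [5, 5]
  After 'add': [10]
  After 'push -7': [10, -7]
  After 'over': [10, -7, 10]
  After 'push -6': [10, -7, 10, -6]
  After 'eq': [10, -7, 0]
Program A final stack: [10, -7, 0]

Program B trace:
  After 'push 3': [3]
  After 'push -7': [3, -7]
  After 'push 0': [3, -7, 0]
  After 'mul': [3, 0]
  After 'lt': [0]
Program B final stack: [0]
Same: no

Answer: no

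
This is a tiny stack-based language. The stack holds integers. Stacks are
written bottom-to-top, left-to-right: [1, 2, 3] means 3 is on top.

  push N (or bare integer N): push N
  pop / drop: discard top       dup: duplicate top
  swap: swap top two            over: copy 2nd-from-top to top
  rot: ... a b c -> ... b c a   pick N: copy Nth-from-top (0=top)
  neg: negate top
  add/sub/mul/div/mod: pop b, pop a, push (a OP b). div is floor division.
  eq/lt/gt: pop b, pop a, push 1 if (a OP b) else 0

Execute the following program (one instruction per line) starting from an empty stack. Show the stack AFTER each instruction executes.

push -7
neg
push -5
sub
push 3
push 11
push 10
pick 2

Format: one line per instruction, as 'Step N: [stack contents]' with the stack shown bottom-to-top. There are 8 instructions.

Step 1: [-7]
Step 2: [7]
Step 3: [7, -5]
Step 4: [12]
Step 5: [12, 3]
Step 6: [12, 3, 11]
Step 7: [12, 3, 11, 10]
Step 8: [12, 3, 11, 10, 3]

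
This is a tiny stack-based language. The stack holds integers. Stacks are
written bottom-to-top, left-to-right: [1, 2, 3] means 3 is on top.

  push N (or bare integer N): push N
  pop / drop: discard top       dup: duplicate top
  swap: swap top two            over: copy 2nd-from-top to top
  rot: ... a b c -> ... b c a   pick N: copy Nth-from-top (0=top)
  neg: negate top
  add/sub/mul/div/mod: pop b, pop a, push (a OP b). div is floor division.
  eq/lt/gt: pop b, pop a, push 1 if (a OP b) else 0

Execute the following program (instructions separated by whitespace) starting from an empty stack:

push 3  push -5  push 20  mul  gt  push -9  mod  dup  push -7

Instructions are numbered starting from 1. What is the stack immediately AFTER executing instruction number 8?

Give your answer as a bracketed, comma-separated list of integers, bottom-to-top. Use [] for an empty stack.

Step 1 ('push 3'): [3]
Step 2 ('push -5'): [3, -5]
Step 3 ('push 20'): [3, -5, 20]
Step 4 ('mul'): [3, -100]
Step 5 ('gt'): [1]
Step 6 ('push -9'): [1, -9]
Step 7 ('mod'): [-8]
Step 8 ('dup'): [-8, -8]

Answer: [-8, -8]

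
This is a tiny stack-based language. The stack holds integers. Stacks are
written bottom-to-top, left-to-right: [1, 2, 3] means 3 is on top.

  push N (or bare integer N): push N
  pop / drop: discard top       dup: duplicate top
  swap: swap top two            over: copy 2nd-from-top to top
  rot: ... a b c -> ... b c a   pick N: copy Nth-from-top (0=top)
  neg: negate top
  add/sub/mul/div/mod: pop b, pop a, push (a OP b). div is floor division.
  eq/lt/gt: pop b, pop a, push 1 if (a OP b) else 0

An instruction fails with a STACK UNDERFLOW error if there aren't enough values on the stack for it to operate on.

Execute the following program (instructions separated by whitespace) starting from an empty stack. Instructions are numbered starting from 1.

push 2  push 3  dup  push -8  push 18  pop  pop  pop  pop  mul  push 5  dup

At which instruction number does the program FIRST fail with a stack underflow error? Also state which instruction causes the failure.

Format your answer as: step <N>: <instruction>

Answer: step 10: mul

Derivation:
Step 1 ('push 2'): stack = [2], depth = 1
Step 2 ('push 3'): stack = [2, 3], depth = 2
Step 3 ('dup'): stack = [2, 3, 3], depth = 3
Step 4 ('push -8'): stack = [2, 3, 3, -8], depth = 4
Step 5 ('push 18'): stack = [2, 3, 3, -8, 18], depth = 5
Step 6 ('pop'): stack = [2, 3, 3, -8], depth = 4
Step 7 ('pop'): stack = [2, 3, 3], depth = 3
Step 8 ('pop'): stack = [2, 3], depth = 2
Step 9 ('pop'): stack = [2], depth = 1
Step 10 ('mul'): needs 2 value(s) but depth is 1 — STACK UNDERFLOW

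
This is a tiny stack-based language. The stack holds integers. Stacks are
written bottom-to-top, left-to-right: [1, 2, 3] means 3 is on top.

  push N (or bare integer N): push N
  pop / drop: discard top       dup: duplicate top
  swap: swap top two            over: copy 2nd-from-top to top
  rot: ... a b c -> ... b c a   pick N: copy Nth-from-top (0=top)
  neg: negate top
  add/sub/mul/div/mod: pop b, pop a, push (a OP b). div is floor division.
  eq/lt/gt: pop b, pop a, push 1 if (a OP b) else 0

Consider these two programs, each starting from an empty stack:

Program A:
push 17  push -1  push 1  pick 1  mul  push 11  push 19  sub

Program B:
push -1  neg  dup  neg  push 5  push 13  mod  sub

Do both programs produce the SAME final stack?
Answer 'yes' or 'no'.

Program A trace:
  After 'push 17': [17]
  After 'push -1': [17, -1]
  After 'push 1': [17, -1, 1]
  After 'pick 1': [17, -1, 1, -1]
  After 'mul': [17, -1, -1]
  After 'push 11': [17, -1, -1, 11]
  After 'push 19': [17, -1, -1, 11, 19]
  After 'sub': [17, -1, -1, -8]
Program A final stack: [17, -1, -1, -8]

Program B trace:
  After 'push -1': [-1]
  After 'neg': [1]
  After 'dup': [1, 1]
  After 'neg': [1, -1]
  After 'push 5': [1, -1, 5]
  After 'push 13': [1, -1, 5, 13]
  After 'mod': [1, -1, 5]
  After 'sub': [1, -6]
Program B final stack: [1, -6]
Same: no

Answer: no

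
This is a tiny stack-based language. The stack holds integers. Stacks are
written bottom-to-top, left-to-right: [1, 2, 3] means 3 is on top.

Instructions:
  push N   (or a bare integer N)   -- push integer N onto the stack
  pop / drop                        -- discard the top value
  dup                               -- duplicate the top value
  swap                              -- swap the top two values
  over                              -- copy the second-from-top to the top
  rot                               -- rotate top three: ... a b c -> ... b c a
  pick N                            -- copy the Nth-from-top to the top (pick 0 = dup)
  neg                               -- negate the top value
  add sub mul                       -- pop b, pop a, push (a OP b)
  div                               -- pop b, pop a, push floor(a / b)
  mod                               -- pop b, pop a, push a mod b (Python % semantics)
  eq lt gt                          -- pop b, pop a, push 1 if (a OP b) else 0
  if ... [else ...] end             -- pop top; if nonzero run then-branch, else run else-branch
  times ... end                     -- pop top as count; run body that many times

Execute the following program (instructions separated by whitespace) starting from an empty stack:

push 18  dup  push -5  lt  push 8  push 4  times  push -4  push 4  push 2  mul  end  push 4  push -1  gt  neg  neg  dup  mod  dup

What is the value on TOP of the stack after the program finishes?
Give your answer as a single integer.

After 'push 18': [18]
After 'dup': [18, 18]
After 'push -5': [18, 18, -5]
After 'lt': [18, 0]
After 'push 8': [18, 0, 8]
After 'push 4': [18, 0, 8, 4]
After 'times': [18, 0, 8]
After 'push -4': [18, 0, 8, -4]
After 'push 4': [18, 0, 8, -4, 4]
After 'push 2': [18, 0, 8, -4, 4, 2]
  ...
After 'push 2': [18, 0, 8, -4, 8, -4, 8, -4, 8, -4, 4, 2]
After 'mul': [18, 0, 8, -4, 8, -4, 8, -4, 8, -4, 8]
After 'push 4': [18, 0, 8, -4, 8, -4, 8, -4, 8, -4, 8, 4]
After 'push -1': [18, 0, 8, -4, 8, -4, 8, -4, 8, -4, 8, 4, -1]
After 'gt': [18, 0, 8, -4, 8, -4, 8, -4, 8, -4, 8, 1]
After 'neg': [18, 0, 8, -4, 8, -4, 8, -4, 8, -4, 8, -1]
After 'neg': [18, 0, 8, -4, 8, -4, 8, -4, 8, -4, 8, 1]
After 'dup': [18, 0, 8, -4, 8, -4, 8, -4, 8, -4, 8, 1, 1]
After 'mod': [18, 0, 8, -4, 8, -4, 8, -4, 8, -4, 8, 0]
After 'dup': [18, 0, 8, -4, 8, -4, 8, -4, 8, -4, 8, 0, 0]

Answer: 0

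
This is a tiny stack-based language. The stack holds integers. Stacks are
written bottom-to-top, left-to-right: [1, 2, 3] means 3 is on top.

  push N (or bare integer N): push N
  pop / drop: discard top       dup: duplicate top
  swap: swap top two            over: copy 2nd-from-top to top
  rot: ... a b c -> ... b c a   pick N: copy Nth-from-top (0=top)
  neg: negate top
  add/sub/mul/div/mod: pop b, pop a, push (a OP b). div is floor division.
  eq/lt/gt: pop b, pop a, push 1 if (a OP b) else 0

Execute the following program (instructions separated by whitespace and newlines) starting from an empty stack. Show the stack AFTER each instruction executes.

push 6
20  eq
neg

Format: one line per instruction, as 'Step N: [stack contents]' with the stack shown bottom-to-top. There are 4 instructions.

Step 1: [6]
Step 2: [6, 20]
Step 3: [0]
Step 4: [0]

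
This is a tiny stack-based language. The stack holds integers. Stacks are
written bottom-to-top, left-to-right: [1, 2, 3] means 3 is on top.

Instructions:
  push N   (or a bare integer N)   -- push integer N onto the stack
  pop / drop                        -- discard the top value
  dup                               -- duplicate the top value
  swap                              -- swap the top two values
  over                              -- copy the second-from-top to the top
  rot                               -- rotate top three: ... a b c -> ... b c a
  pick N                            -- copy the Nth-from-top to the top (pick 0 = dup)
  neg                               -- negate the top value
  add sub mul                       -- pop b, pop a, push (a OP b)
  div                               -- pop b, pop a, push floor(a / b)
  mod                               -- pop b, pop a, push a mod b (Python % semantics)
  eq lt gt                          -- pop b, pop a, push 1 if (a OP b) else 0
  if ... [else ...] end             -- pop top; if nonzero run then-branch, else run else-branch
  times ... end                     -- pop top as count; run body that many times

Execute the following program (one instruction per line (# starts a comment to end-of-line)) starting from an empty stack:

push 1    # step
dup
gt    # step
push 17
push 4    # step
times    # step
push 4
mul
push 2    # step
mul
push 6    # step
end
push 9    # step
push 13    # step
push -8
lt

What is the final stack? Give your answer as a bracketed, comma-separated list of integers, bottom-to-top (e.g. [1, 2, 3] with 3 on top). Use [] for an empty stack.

Answer: [0, 136, 48, 48, 48, 6, 9, 0]

Derivation:
After 'push 1': [1]
After 'dup': [1, 1]
After 'gt': [0]
After 'push 17': [0, 17]
After 'push 4': [0, 17, 4]
After 'times': [0, 17]
After 'push 4': [0, 17, 4]
After 'mul': [0, 68]
After 'push 2': [0, 68, 2]
After 'mul': [0, 136]
After 'push 6': [0, 136, 6]
After 'push 4': [0, 136, 6, 4]
  ...
After 'push 2': [0, 136, 48, 24, 2]
After 'mul': [0, 136, 48, 48]
After 'push 6': [0, 136, 48, 48, 6]
After 'push 4': [0, 136, 48, 48, 6, 4]
After 'mul': [0, 136, 48, 48, 24]
After 'push 2': [0, 136, 48, 48, 24, 2]
After 'mul': [0, 136, 48, 48, 48]
After 'push 6': [0, 136, 48, 48, 48, 6]
After 'push 9': [0, 136, 48, 48, 48, 6, 9]
After 'push 13': [0, 136, 48, 48, 48, 6, 9, 13]
After 'push -8': [0, 136, 48, 48, 48, 6, 9, 13, -8]
After 'lt': [0, 136, 48, 48, 48, 6, 9, 0]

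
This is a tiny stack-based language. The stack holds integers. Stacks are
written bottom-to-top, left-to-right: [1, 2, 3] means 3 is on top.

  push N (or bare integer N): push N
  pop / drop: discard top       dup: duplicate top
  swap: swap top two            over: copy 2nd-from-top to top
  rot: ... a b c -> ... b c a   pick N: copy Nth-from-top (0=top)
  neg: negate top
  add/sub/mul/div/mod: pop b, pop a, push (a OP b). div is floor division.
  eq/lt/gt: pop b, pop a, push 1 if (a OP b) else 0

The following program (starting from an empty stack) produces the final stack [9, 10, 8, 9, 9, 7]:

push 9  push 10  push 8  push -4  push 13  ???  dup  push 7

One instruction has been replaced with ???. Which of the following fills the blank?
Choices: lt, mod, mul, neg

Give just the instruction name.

Answer: mod

Derivation:
Stack before ???: [9, 10, 8, -4, 13]
Stack after ???:  [9, 10, 8, 9]
Checking each choice:
  lt: produces [9, 10, 8, 1, 1, 7]
  mod: MATCH
  mul: produces [9, 10, 8, -52, -52, 7]
  neg: produces [9, 10, 8, -4, -13, -13, 7]


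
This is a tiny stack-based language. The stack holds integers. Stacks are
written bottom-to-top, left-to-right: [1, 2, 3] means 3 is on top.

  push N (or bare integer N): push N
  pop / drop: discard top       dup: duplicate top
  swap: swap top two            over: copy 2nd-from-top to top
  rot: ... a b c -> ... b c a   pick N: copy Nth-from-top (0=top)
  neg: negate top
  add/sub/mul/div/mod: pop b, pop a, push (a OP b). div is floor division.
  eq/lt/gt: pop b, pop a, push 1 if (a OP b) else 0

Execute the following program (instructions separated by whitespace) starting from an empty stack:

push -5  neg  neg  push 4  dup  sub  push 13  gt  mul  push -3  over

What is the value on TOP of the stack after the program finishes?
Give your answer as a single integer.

After 'push -5': [-5]
After 'neg': [5]
After 'neg': [-5]
After 'push 4': [-5, 4]
After 'dup': [-5, 4, 4]
After 'sub': [-5, 0]
After 'push 13': [-5, 0, 13]
After 'gt': [-5, 0]
After 'mul': [0]
After 'push -3': [0, -3]
After 'over': [0, -3, 0]

Answer: 0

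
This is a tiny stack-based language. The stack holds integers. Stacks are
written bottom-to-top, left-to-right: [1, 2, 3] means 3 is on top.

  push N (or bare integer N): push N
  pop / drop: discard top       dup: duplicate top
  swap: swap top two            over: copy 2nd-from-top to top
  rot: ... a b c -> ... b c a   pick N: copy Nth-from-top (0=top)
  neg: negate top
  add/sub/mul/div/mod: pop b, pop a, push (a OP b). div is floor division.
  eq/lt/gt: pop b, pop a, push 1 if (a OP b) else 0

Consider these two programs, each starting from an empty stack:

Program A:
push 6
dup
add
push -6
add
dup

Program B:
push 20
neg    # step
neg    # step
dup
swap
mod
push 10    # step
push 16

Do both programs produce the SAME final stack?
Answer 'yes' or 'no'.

Answer: no

Derivation:
Program A trace:
  After 'push 6': [6]
  After 'dup': [6, 6]
  After 'add': [12]
  After 'push -6': [12, -6]
  After 'add': [6]
  After 'dup': [6, 6]
Program A final stack: [6, 6]

Program B trace:
  After 'push 20': [20]
  After 'neg': [-20]
  After 'neg': [20]
  After 'dup': [20, 20]
  After 'swap': [20, 20]
  After 'mod': [0]
  After 'push 10': [0, 10]
  After 'push 16': [0, 10, 16]
Program B final stack: [0, 10, 16]
Same: no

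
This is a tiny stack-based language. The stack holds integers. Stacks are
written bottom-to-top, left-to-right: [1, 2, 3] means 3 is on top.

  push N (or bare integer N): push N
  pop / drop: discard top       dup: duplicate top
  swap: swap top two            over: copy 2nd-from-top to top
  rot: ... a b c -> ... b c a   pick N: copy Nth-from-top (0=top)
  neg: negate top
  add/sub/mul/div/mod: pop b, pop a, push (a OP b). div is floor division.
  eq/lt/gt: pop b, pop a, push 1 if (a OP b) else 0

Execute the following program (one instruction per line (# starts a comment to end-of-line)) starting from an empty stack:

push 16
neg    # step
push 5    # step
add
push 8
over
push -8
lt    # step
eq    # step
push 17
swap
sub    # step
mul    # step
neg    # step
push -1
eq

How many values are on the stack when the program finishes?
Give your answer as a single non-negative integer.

After 'push 16': stack = [16] (depth 1)
After 'neg': stack = [-16] (depth 1)
After 'push 5': stack = [-16, 5] (depth 2)
After 'add': stack = [-11] (depth 1)
After 'push 8': stack = [-11, 8] (depth 2)
After 'over': stack = [-11, 8, -11] (depth 3)
After 'push -8': stack = [-11, 8, -11, -8] (depth 4)
After 'lt': stack = [-11, 8, 1] (depth 3)
After 'eq': stack = [-11, 0] (depth 2)
After 'push 17': stack = [-11, 0, 17] (depth 3)
After 'swap': stack = [-11, 17, 0] (depth 3)
After 'sub': stack = [-11, 17] (depth 2)
After 'mul': stack = [-187] (depth 1)
After 'neg': stack = [187] (depth 1)
After 'push -1': stack = [187, -1] (depth 2)
After 'eq': stack = [0] (depth 1)

Answer: 1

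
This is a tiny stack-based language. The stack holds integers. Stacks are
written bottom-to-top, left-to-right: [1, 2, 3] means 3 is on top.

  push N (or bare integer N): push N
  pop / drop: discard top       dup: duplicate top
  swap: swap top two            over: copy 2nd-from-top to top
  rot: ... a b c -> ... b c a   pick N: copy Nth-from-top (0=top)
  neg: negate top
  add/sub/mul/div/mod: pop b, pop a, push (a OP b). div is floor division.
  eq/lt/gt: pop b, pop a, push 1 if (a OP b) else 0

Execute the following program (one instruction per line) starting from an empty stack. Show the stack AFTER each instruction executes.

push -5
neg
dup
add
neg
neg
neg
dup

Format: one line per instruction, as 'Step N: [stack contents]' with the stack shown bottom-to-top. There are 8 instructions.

Step 1: [-5]
Step 2: [5]
Step 3: [5, 5]
Step 4: [10]
Step 5: [-10]
Step 6: [10]
Step 7: [-10]
Step 8: [-10, -10]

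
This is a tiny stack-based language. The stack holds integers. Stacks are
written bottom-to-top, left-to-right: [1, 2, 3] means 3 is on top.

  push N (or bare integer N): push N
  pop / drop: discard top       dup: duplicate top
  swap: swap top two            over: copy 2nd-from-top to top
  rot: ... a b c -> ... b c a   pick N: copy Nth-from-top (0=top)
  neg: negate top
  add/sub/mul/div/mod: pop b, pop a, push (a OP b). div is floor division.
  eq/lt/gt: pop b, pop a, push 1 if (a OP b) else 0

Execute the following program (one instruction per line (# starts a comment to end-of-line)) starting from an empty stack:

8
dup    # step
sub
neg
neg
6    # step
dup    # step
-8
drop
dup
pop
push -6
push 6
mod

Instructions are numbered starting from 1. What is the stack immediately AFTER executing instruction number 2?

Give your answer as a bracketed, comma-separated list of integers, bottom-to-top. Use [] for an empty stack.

Step 1 ('8'): [8]
Step 2 ('dup'): [8, 8]

Answer: [8, 8]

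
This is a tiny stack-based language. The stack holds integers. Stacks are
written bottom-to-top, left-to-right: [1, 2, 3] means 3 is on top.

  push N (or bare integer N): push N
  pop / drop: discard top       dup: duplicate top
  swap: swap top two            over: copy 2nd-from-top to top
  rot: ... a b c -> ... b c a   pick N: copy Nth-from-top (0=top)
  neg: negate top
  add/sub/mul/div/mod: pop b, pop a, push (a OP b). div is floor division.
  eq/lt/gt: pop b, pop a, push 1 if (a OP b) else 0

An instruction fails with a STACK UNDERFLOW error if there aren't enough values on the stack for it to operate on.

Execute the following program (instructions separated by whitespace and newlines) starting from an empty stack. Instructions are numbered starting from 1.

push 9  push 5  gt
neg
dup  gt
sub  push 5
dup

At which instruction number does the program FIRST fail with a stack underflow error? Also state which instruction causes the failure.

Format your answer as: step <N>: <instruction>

Step 1 ('push 9'): stack = [9], depth = 1
Step 2 ('push 5'): stack = [9, 5], depth = 2
Step 3 ('gt'): stack = [1], depth = 1
Step 4 ('neg'): stack = [-1], depth = 1
Step 5 ('dup'): stack = [-1, -1], depth = 2
Step 6 ('gt'): stack = [0], depth = 1
Step 7 ('sub'): needs 2 value(s) but depth is 1 — STACK UNDERFLOW

Answer: step 7: sub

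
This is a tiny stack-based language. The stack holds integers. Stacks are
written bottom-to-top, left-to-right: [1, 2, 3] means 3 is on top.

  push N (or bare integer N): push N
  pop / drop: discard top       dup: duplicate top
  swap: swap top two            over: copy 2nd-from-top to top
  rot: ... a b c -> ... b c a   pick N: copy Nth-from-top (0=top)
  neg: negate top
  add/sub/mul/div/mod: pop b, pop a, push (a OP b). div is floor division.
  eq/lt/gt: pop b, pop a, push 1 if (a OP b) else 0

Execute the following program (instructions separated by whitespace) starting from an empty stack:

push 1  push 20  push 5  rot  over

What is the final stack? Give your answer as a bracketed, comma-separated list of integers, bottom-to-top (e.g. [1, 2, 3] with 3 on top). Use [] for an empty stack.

Answer: [20, 5, 1, 5]

Derivation:
After 'push 1': [1]
After 'push 20': [1, 20]
After 'push 5': [1, 20, 5]
After 'rot': [20, 5, 1]
After 'over': [20, 5, 1, 5]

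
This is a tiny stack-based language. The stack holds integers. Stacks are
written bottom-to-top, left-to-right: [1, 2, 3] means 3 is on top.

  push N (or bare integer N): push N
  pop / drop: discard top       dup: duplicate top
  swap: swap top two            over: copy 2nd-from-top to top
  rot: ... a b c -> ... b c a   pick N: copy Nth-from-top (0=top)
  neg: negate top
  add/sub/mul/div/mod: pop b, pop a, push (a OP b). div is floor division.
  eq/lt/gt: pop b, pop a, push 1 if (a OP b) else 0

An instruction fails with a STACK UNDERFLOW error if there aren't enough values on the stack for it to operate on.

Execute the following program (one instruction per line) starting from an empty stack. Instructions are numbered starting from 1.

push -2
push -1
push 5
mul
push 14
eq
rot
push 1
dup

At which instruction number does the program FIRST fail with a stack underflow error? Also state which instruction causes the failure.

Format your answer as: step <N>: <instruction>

Step 1 ('push -2'): stack = [-2], depth = 1
Step 2 ('push -1'): stack = [-2, -1], depth = 2
Step 3 ('push 5'): stack = [-2, -1, 5], depth = 3
Step 4 ('mul'): stack = [-2, -5], depth = 2
Step 5 ('push 14'): stack = [-2, -5, 14], depth = 3
Step 6 ('eq'): stack = [-2, 0], depth = 2
Step 7 ('rot'): needs 3 value(s) but depth is 2 — STACK UNDERFLOW

Answer: step 7: rot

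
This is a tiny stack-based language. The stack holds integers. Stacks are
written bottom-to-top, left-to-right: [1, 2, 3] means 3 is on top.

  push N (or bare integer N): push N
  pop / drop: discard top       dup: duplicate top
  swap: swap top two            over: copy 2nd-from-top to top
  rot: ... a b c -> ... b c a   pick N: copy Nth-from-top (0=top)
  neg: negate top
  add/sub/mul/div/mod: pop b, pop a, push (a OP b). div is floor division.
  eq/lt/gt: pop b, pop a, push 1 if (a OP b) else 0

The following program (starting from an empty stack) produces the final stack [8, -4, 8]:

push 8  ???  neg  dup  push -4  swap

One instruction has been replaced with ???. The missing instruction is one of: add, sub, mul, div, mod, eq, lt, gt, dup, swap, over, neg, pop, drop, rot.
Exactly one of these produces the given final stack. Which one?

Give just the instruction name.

Answer: neg

Derivation:
Stack before ???: [8]
Stack after ???:  [-8]
The instruction that transforms [8] -> [-8] is: neg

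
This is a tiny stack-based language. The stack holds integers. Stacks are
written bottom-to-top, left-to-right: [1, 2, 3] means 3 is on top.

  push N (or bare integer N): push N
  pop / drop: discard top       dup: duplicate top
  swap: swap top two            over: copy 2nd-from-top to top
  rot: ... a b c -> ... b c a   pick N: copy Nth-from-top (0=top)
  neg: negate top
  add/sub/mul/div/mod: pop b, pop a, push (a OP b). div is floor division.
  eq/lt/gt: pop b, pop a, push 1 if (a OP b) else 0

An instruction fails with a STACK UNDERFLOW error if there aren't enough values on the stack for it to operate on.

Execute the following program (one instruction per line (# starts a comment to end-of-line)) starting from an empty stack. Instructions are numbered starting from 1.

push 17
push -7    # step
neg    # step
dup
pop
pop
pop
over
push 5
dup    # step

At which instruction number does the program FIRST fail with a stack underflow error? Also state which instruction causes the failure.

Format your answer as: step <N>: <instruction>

Answer: step 8: over

Derivation:
Step 1 ('push 17'): stack = [17], depth = 1
Step 2 ('push -7'): stack = [17, -7], depth = 2
Step 3 ('neg'): stack = [17, 7], depth = 2
Step 4 ('dup'): stack = [17, 7, 7], depth = 3
Step 5 ('pop'): stack = [17, 7], depth = 2
Step 6 ('pop'): stack = [17], depth = 1
Step 7 ('pop'): stack = [], depth = 0
Step 8 ('over'): needs 2 value(s) but depth is 0 — STACK UNDERFLOW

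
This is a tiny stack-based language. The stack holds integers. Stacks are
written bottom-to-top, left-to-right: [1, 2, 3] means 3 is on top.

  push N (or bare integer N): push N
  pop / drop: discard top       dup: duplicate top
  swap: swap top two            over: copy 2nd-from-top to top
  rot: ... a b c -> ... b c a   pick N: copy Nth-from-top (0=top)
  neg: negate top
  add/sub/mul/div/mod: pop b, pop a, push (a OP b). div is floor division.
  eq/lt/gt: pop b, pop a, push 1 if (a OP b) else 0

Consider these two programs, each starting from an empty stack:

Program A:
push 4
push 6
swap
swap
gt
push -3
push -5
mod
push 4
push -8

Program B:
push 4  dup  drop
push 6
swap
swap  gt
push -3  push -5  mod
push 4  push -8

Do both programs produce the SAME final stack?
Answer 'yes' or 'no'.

Answer: yes

Derivation:
Program A trace:
  After 'push 4': [4]
  After 'push 6': [4, 6]
  After 'swap': [6, 4]
  After 'swap': [4, 6]
  After 'gt': [0]
  After 'push -3': [0, -3]
  After 'push -5': [0, -3, -5]
  After 'mod': [0, -3]
  After 'push 4': [0, -3, 4]
  After 'push -8': [0, -3, 4, -8]
Program A final stack: [0, -3, 4, -8]

Program B trace:
  After 'push 4': [4]
  After 'dup': [4, 4]
  After 'drop': [4]
  After 'push 6': [4, 6]
  After 'swap': [6, 4]
  After 'swap': [4, 6]
  After 'gt': [0]
  After 'push -3': [0, -3]
  After 'push -5': [0, -3, -5]
  After 'mod': [0, -3]
  After 'push 4': [0, -3, 4]
  After 'push -8': [0, -3, 4, -8]
Program B final stack: [0, -3, 4, -8]
Same: yes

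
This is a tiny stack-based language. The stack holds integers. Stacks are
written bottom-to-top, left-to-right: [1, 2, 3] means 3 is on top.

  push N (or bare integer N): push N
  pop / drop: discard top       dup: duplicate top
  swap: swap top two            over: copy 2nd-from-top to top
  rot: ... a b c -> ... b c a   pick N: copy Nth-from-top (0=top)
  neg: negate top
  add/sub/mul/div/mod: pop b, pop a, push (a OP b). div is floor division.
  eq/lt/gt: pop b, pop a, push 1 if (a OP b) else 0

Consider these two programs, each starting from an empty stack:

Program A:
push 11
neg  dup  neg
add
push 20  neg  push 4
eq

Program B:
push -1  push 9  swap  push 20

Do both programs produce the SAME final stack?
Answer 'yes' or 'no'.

Answer: no

Derivation:
Program A trace:
  After 'push 11': [11]
  After 'neg': [-11]
  After 'dup': [-11, -11]
  After 'neg': [-11, 11]
  After 'add': [0]
  After 'push 20': [0, 20]
  After 'neg': [0, -20]
  After 'push 4': [0, -20, 4]
  After 'eq': [0, 0]
Program A final stack: [0, 0]

Program B trace:
  After 'push -1': [-1]
  After 'push 9': [-1, 9]
  After 'swap': [9, -1]
  After 'push 20': [9, -1, 20]
Program B final stack: [9, -1, 20]
Same: no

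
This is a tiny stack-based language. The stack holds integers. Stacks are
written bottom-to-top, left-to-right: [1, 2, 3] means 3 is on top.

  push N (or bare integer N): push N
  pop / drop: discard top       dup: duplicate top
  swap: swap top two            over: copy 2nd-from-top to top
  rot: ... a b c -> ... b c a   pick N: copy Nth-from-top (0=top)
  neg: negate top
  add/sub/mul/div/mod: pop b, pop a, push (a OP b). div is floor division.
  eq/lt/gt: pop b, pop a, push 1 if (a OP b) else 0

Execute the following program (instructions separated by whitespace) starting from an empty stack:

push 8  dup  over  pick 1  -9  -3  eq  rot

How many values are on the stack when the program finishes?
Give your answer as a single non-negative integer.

Answer: 5

Derivation:
After 'push 8': stack = [8] (depth 1)
After 'dup': stack = [8, 8] (depth 2)
After 'over': stack = [8, 8, 8] (depth 3)
After 'pick 1': stack = [8, 8, 8, 8] (depth 4)
After 'push -9': stack = [8, 8, 8, 8, -9] (depth 5)
After 'push -3': stack = [8, 8, 8, 8, -9, -3] (depth 6)
After 'eq': stack = [8, 8, 8, 8, 0] (depth 5)
After 'rot': stack = [8, 8, 8, 0, 8] (depth 5)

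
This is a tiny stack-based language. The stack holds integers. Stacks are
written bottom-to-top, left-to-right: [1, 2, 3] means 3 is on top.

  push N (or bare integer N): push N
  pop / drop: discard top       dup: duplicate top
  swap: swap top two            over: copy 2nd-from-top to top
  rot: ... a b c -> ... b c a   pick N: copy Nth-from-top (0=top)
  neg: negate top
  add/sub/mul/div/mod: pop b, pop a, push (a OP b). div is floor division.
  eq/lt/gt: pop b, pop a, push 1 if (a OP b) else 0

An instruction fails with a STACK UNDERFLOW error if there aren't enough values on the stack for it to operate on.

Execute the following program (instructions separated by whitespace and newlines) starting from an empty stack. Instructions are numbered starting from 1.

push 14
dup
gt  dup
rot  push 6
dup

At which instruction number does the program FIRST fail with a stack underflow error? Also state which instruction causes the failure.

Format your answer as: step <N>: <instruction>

Step 1 ('push 14'): stack = [14], depth = 1
Step 2 ('dup'): stack = [14, 14], depth = 2
Step 3 ('gt'): stack = [0], depth = 1
Step 4 ('dup'): stack = [0, 0], depth = 2
Step 5 ('rot'): needs 3 value(s) but depth is 2 — STACK UNDERFLOW

Answer: step 5: rot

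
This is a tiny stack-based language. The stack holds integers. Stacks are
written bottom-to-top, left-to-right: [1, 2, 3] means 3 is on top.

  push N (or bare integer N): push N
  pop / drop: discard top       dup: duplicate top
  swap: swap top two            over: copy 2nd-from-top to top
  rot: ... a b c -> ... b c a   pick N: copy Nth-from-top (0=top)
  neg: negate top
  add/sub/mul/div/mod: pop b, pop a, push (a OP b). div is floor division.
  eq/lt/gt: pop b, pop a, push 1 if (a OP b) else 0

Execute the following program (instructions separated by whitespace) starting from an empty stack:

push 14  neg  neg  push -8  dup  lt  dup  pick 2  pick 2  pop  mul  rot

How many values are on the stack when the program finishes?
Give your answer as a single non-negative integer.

After 'push 14': stack = [14] (depth 1)
After 'neg': stack = [-14] (depth 1)
After 'neg': stack = [14] (depth 1)
After 'push -8': stack = [14, -8] (depth 2)
After 'dup': stack = [14, -8, -8] (depth 3)
After 'lt': stack = [14, 0] (depth 2)
After 'dup': stack = [14, 0, 0] (depth 3)
After 'pick 2': stack = [14, 0, 0, 14] (depth 4)
After 'pick 2': stack = [14, 0, 0, 14, 0] (depth 5)
After 'pop': stack = [14, 0, 0, 14] (depth 4)
After 'mul': stack = [14, 0, 0] (depth 3)
After 'rot': stack = [0, 0, 14] (depth 3)

Answer: 3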